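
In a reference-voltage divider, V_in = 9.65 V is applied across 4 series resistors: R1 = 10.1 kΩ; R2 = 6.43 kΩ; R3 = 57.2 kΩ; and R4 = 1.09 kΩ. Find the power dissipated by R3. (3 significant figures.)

P ≈ 0.952 mW

Series current I = V_in/ΣR = 9.65/74.82 = 0.1290 mA.
P = I²R = 0.01663 × 57.2 = 0.9515 mW.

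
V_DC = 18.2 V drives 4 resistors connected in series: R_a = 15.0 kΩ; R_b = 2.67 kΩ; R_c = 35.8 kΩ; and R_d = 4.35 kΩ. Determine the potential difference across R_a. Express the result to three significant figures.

V ≈ 4.72 V

Total series resistance ΣR = 15.0 + 2.67 + 35.8 + 4.35 = 57.82 kΩ.
By the voltage-divider rule, V = 18.2 × 15.00/57.82 = 4.722 V.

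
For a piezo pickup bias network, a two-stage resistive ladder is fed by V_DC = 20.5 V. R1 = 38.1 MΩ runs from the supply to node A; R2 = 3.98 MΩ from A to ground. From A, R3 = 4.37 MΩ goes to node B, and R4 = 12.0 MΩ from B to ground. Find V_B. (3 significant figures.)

Node A sees R2 in parallel with the series input of stage 2, R3 + R4 = 16.37 MΩ.
R2 ‖ (R3+R4) = 3.202 MΩ.
So V_A = 20.5 × 0.07752 = 1.589 V.
Then the unloaded second divider: V_B = V_A × R4/(R3+R4) = 1.589 × 0.7330 = 1.165 V.

V_B ≈ 1.16 V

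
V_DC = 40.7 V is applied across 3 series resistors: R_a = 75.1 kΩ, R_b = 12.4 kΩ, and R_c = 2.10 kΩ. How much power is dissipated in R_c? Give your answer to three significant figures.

ΣR = 89.60 kΩ → I = 40.7/89.60 = 0.4542 mA.
V(R_c) = I·R = 0.9539 V; P = V·I = 0.9539 × 0.4542 = 0.4333 mW.

P ≈ 0.433 mW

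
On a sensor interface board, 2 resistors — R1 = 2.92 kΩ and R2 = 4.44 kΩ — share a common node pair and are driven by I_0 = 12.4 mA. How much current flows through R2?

With just two branches, the current splits inversely with resistance.
So I = 12.4 × 2.92/7.360 = 4.920 mA.

I ≈ 4.92 mA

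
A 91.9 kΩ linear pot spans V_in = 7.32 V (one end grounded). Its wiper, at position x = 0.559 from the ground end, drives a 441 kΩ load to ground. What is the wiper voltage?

The pot divides into 40.53 kΩ above the wiper and 51.37 kΩ below.
Lower segment in parallel with the load: 51.37 ‖ 441 = 46.01 kΩ.
Loaded-divider output: V_out = 7.32 × 0.5317 = 3.892 V.
(Unloaded: V_out = x·V_in = 4.09 V.)

V_out ≈ 3.89 V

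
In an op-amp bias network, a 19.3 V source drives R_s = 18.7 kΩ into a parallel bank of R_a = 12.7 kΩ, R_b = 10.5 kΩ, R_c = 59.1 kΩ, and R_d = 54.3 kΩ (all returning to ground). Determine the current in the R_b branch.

I ≈ 0.374 mA

Combine the parallel branches: R_p = (1/12.7 + 1/10.5 + 1/59.1 + 1/54.3)⁻¹ = 4.777 kΩ.
V_A = 19.3 × 4.777/23.48 = 3.927 V.
Branch current I = V_A/R_b = 3.927/10.5 = 0.3740 mA.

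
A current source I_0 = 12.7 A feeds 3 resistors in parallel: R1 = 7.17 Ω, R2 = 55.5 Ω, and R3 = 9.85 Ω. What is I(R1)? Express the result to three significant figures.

Conductances: ΣG = 1/7.17 + 1/55.5 + 1/9.85 = 0.2590 (1/Ω).
Current divider: I(R1) = I_0 · G_k/ΣG = 12.7 × (0.1395/0.2590) = 12.7 × 0.5385 = 6.839 A.

I ≈ 6.84 A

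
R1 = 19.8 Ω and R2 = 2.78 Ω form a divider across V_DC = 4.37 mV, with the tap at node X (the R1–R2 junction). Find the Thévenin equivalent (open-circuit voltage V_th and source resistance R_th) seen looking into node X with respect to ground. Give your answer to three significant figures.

V_th is the unloaded tap voltage: V_DC · R2/(R1+R2) = 4.37 × 0.1231 = 0.5380 mV.
Zeroing V_DC shorts the top of R1 to ground, so R_th = R1 ‖ R2 = 2.438 Ω.

V_th ≈ 0.538 mV, R_th ≈ 2.44 Ω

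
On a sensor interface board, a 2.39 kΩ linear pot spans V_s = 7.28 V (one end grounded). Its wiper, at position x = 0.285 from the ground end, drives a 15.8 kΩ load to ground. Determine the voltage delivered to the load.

V_out ≈ 2.01 V

The pot divides into 1.709 kΩ above the wiper and 0.6811 kΩ below.
(x·R_p) ‖ R_L = 0.6530 kΩ.
V_out = 7.28 × 0.6530/(1.709 + 0.6530) = 2.013 V.
(Unloaded: V_out = x·V_s = 2.07 V.)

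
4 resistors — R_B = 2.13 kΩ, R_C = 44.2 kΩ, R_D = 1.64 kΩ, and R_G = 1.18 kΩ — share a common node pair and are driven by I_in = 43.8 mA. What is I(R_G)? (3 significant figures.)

ΣG = 1/2.13 + 1/44.2 + 1/1.64 + 1/1.18 = 1.949.
R_G takes the fraction G_k/ΣG = 0.8475/1.949 = 0.4347, so I = 43.8 × 0.4347 = 19.04 mA.

I ≈ 19.0 mA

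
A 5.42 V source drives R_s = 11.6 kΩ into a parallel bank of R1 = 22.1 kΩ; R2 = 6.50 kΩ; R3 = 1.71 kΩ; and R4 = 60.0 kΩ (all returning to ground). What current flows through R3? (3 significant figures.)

I ≈ 0.308 mA

Equivalent of the parallel group: R_p = 1.249 kΩ.
V_A = 5.42 × 1.249/12.85 = 0.5269 V.
Branch current I = V_A/R3 = 0.5269/1.71 = 0.3081 mA.
(Check via current divider: I_total = 0.4218 mA; share G_k/ΣG = 0.7305 → same result.)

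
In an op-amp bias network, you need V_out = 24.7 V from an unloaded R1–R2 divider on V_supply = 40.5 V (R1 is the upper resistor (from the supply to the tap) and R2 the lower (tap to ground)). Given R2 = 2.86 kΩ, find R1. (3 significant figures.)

V_out/V_supply = R2/(R1+R2) = 0.6099.
So R1 = R2 · (V_supply/V_out − 1) = 2.86 × (40.5/24.7 − 1) = 2.86 × 0.6397 = 1.829 kΩ.

R1 ≈ 1.83 kΩ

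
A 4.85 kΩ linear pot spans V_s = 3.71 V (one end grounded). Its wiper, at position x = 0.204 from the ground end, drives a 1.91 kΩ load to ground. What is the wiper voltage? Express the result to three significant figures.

Split the track: R_lower = x·R_p = 0.9894 kΩ, R_upper = (1−x)·R_p = 3.861 kΩ.
(x·R_p) ‖ R_L = 0.6518 kΩ.
Loaded-divider output: V_out = 3.71 × 0.1444 = 0.5359 V.
(Unloaded: V_out = x·V_s = 0.757 V.)

V_out ≈ 0.536 V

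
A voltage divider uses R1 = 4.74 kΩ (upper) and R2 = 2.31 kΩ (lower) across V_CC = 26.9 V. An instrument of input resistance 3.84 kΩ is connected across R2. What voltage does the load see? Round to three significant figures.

R2 ‖ R_L = (2.31 × 3.84)/(2.31 + 3.84) = 1.442 kΩ.
Now apply the divider: V_out = 26.9 × 0.2333 = 6.276 V.

V_out ≈ 6.28 V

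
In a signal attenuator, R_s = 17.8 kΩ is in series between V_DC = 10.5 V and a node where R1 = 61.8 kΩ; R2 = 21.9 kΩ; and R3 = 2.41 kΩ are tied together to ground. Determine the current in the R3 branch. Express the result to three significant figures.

I ≈ 0.459 mA

Combine the parallel branches: R_p = (1/61.8 + 1/21.9 + 1/2.41)⁻¹ = 2.097 kΩ.
V_A by voltage divider: V_A = 10.5 × 2.097/(17.8 + 2.097) = 1.107 V.
I(R3) = V_A / R3 = 1.107/2.41 = 0.4593 mA.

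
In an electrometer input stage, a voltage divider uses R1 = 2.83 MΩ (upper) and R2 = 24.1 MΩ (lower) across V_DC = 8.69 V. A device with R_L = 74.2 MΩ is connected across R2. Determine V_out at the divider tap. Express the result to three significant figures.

V_out ≈ 7.52 V

R2 ‖ R_L = (24.1 × 74.2)/(24.1 + 74.2) = 18.19 MΩ.
Then V_out = V_DC · R2'/(R1 + R2') = 8.69 × 18.19/21.02 = 7.520 V.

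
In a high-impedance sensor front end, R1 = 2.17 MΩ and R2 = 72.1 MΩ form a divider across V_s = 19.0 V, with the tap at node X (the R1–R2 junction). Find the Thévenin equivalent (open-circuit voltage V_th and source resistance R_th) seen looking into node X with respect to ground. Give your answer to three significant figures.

Open-circuit (no load on X): V_th = V_s · R2/(R1 + R2) = 19.0 × 72.1/(2.170 + 72.1) = 18.44 V.
Zeroing V_s shorts the top of R1 to ground, so R_th = R1 ‖ R2 = 2.107 MΩ.

V_th ≈ 18.4 V, R_th ≈ 2.11 MΩ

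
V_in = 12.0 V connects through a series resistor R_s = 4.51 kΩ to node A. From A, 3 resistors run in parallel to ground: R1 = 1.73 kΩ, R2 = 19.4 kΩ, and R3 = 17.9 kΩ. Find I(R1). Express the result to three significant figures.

Parallel bank: R_p = 1/(1/1.73 + 1/19.4 + 1/17.9) = 1.459 kΩ.
V_A = 12.0 × 1.459/5.969 = 2.933 V.
I(R1) = V_A / R1 = 2.933/1.73 = 1.695 mA.

I ≈ 1.70 mA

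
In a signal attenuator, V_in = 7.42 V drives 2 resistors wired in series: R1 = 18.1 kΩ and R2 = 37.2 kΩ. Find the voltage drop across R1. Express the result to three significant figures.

V ≈ 2.43 V

ΣR = 18.1 + 37.2 = 55.30 kΩ.
V = V_in · R/ΣR = 7.42 × 0.3273 = 2.429 V.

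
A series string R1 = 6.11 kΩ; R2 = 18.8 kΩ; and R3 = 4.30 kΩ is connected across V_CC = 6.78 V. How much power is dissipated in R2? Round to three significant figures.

P ≈ 1.01 mW

The common current is I = 6.78/29.21 = 0.2321 mA.
P = I²R = 0.05388 × 18.8 = 1.013 mW.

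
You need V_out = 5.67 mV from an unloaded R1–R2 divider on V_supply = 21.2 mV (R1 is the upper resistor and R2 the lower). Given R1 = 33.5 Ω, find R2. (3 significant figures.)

V_out/V_supply = R2/(R1+R2) = 0.2675.
Rearranging, R2 = R1·k/(1−k) = 33.5 × 0.3651 = 12.23 Ω.

R2 ≈ 12.2 Ω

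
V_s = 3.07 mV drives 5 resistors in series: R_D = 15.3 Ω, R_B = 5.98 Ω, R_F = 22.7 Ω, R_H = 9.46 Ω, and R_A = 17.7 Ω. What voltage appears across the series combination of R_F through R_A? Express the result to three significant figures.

V ≈ 2.15 mV

ΣR = 15.3 + 5.98 + 22.7 + 9.46 + 17.7 = 71.14 Ω.
R_{R_F..R_A} = 22.7 + 9.46 + 17.7 = 49.86 Ω.
By the voltage-divider rule, V = 3.07 × 49.86/71.14 = 2.152 mV.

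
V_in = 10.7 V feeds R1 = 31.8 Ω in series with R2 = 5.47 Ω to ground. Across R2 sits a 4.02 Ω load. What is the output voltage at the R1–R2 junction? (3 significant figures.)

V_out ≈ 0.727 V

R2 ‖ R_L = (5.47 × 4.02)/(5.47 + 4.02) = 2.317 Ω.
Now apply the divider: V_out = 10.7 × 0.06792 = 0.7267 V.
(Unloaded it would be 1.57 V; the load pulls it down.)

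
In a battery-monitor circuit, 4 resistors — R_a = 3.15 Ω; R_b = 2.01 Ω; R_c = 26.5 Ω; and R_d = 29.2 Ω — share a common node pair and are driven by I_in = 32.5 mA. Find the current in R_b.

I ≈ 18.2 mA

Total conductance ΣG = 1/3.15 + 1/2.01 + 1/26.5 + 1/29.2 = 0.8870 (units of 1/Ω).
Current divider: I(R_b) = I_in · G_k/ΣG = 32.5 × (0.4975/0.8870) = 32.5 × 0.5609 = 18.23 mA.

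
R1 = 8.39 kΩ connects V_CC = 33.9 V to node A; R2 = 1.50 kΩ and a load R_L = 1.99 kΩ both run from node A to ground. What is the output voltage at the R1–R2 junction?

V_out ≈ 3.14 V

The load sits in parallel with R2, giving an effective lower resistance R2' = R2·R_L/(R2+R_L) = 0.8553 kΩ.
Now apply the divider: V_out = 33.9 × 0.09251 = 3.136 V.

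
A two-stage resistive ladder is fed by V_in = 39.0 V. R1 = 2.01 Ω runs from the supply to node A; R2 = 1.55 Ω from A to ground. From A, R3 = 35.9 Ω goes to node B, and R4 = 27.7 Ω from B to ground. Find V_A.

Looking into the second stage from A: R3 + R4 = 63.60 Ω appears in parallel with R2.
R2 ‖ (R3+R4) = 1.513 Ω.
First divider: V_A = V_in · 1.513/(2.01 + 1.513) = 16.75 V.

V_A ≈ 16.7 V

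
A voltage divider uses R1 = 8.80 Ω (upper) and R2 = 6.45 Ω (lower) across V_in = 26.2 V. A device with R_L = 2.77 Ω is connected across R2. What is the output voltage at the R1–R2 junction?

V_out ≈ 4.73 V

R2 ‖ R_L = (6.45 × 2.77)/(6.45 + 2.77) = 1.938 Ω.
Then V_out = V_in · R2'/(R1 + R2') = 26.2 × 1.938/10.74 = 4.728 V.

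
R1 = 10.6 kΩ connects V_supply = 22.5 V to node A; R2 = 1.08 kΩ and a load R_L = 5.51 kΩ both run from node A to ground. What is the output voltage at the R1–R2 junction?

V_out ≈ 1.77 V

The load sits in parallel with R2, giving an effective lower resistance R2' = R2·R_L/(R2+R_L) = 0.9030 kΩ.
Now apply the divider: V_out = 22.5 × 0.07850 = 1.766 V.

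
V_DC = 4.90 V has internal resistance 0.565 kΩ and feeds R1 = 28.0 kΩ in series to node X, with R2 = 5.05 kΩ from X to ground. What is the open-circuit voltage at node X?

V_th ≈ 0.736 V

R1' = 0.565 + 28.0 = 28.57 kΩ (source resistance + R1).
Open-circuit (no load on X): V_th = V_DC · R2/(R1' + R2) = 4.90 × 5.05/(28.57 + 5.05) = 0.7361 V.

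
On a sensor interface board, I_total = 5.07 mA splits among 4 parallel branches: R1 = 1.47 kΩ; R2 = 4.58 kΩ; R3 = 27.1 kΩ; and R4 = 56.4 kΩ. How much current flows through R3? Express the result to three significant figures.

ΣG = 1/1.47 + 1/4.58 + 1/27.1 + 1/56.4 = 0.9532.
By the current-divider rule, I = I_total · G_k/ΣG = 5.07 × 0.03871 = 0.1963 mA.

I ≈ 0.196 mA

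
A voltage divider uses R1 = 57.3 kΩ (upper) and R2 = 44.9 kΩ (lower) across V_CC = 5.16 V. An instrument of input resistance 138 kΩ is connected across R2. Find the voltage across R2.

First combine the lower leg with the load: R2 ‖ R_L = 33.88 kΩ.
Voltage divider with the loaded lower leg: V_out = 5.16 × 33.88/(57.3 + 33.88) = 5.16 × 0.3716 = 1.917 V.

V_out ≈ 1.92 V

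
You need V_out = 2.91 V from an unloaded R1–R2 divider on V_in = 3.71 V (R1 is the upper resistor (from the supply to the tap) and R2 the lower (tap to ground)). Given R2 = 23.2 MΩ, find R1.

The divider ratio is R2/(R1+R2) = 2.91/3.71 = 0.7844.
R1 = R2·(1/k − 1) = 23.2 × 0.2749 = 6.378 MΩ.

R1 ≈ 6.38 MΩ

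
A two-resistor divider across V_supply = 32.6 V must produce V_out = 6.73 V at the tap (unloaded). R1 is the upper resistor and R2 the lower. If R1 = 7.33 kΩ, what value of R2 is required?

Required fraction k = V_out/V_supply = 0.2064.
R2 = R1 · 0.2064/(1 − 0.2064) = 1.907 kΩ.

R2 ≈ 1.91 kΩ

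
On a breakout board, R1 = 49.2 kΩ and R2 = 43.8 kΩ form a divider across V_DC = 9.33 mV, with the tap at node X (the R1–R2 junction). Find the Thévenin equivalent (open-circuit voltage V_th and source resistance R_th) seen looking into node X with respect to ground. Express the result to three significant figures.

V_th ≈ 4.39 mV, R_th ≈ 23.2 kΩ

V_th is the unloaded tap voltage: V_DC · R2/(R1+R2) = 9.33 × 0.4710 = 4.394 mV.
With V_DC suppressed (replaced by a short), R_th = R1 ‖ R2 = (49.20 × 43.8)/(49.20 + 43.8) = 23.17 kΩ.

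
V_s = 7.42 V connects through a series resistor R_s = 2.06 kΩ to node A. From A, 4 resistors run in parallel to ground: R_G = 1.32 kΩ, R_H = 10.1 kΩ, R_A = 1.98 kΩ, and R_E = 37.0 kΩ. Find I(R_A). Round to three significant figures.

I ≈ 0.971 mA

Parallel bank: R_p = 1/(1/1.32 + 1/10.1 + 1/1.98 + 1/37.0) = 0.7201 kΩ.
Node voltage V_A = V_s · R_p/(R_s + R_p) = 7.42 × 0.2590 = 1.922 V.
Branch current I = V_A/R_A = 1.922/1.98 = 0.9707 mA.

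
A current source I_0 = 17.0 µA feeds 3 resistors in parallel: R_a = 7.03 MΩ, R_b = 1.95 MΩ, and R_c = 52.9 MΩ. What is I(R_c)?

Conductances: ΣG = 1/7.03 + 1/1.95 + 1/52.9 = 0.6740 (1/MΩ).
R_c takes the fraction G_k/ΣG = 0.01890/0.6740 = 0.02805, so I = 17.0 × 0.02805 = 0.4768 µA.

I ≈ 0.477 µA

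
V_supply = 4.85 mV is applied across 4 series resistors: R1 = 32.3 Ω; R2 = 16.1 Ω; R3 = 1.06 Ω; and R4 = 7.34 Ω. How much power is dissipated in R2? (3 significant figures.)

ΣR = 56.80 Ω → I = 4.85/56.80 = 0.08539 mA.
P = I²R = 0.007291 × 16.1 = 0.1174 µW.

P ≈ 0.117 µW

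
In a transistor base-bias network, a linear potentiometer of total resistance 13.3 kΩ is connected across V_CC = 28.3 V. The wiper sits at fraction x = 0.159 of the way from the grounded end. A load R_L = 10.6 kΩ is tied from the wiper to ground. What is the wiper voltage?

V_out ≈ 3.85 V

Lower segment x·R_p = 2.115 kΩ; upper segment (1−x)·R_p = 11.19 kΩ.
(x·R_p) ‖ R_L = 1.763 kΩ.
Then V_out = V_CC · 1.763/(11.19 + 1.763) = 3.853 V.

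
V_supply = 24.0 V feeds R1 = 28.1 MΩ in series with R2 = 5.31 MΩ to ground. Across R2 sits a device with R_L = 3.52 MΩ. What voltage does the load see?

R2 ‖ R_L = (5.31 × 3.52)/(5.31 + 3.52) = 2.117 MΩ.
Then V_out = V_supply · R2'/(R1 + R2') = 24.0 × 2.117/30.22 = 1.681 V.

V_out ≈ 1.68 V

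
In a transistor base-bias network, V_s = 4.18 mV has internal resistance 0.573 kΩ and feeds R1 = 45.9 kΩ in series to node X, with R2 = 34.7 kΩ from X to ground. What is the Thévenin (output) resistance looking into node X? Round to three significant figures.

R_th ≈ 19.9 kΩ

R1' = 0.573 + 45.9 = 46.47 kΩ (source resistance + R1).
With V_s suppressed (replaced by a short), R_th = R1' ‖ R2 = (46.47 × 34.7)/(46.47 + 34.7) = 19.87 kΩ.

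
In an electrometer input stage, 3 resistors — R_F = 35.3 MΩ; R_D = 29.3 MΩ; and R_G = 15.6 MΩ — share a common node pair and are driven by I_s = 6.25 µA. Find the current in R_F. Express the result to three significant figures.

Conductances: ΣG = 1/35.3 + 1/29.3 + 1/15.6 = 0.1266 (1/MΩ).
By the current-divider rule, I = I_s · G_k/ΣG = 6.25 × 0.2238 = 1.399 µA.

I ≈ 1.40 µA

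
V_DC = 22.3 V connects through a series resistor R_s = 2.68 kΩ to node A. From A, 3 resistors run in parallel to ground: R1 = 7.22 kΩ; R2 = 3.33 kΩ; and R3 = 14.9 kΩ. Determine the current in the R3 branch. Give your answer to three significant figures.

Combine the parallel branches: R_p = (1/7.22 + 1/3.33 + 1/14.9)⁻¹ = 1.977 kΩ.
V_A by voltage divider: V_A = 22.3 × 1.977/(2.68 + 1.977) = 9.466 V.
I(R3) = V_A / R3 = 9.466/14.9 = 0.6353 mA.

I ≈ 0.635 mA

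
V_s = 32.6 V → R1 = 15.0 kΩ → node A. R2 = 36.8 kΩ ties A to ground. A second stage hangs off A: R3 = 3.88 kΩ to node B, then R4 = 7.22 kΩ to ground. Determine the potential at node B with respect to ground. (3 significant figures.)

V_B ≈ 7.69 V

Looking into the second stage from A: R3 + R4 = 11.10 kΩ appears in parallel with R2.
R2 ‖ (R3+R4) = 8.528 kΩ.
V_A = 32.6 × 8.528/(15.0 + 8.528) = 11.82 V.
Stage 2 is unloaded, so V_B = V_A · R4/(R3+R4) = 11.82 × 7.22/11.10 = 7.686 V.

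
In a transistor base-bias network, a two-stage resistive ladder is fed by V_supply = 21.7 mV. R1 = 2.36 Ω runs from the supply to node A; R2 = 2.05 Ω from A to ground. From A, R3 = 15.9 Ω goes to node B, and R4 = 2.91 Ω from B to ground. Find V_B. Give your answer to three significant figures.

Node A sees R2 in parallel with the series input of stage 2, R3 + R4 = 18.81 Ω.
R2 ‖ (R3+R4) = 1.849 Ω.
First divider: V_A = V_supply · 1.849/(2.36 + 1.849) = 9.531 mV.
Then the unloaded second divider: V_B = V_A × R4/(R3+R4) = 9.531 × 0.1547 = 1.475 mV.

V_B ≈ 1.47 mV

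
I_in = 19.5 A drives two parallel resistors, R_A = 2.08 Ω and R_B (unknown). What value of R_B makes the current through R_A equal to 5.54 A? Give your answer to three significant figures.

R_B ≈ 0.825 Ω

In a two-way split, I_A/I_in = R_B/(R_A + R_B).
5.54/19.5 = R_B/(R_A + R_B) → R_B = R_A · (0.2841)/(1 − 0.2841) = 2.08 × 0.3968 = 0.8254 Ω.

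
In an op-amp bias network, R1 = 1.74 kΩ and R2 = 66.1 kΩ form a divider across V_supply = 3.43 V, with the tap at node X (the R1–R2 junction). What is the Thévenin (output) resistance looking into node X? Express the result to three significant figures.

Zeroing V_supply shorts the top of R1 to ground, so R_th = R1 ‖ R2 = 1.695 kΩ.

R_th ≈ 1.70 kΩ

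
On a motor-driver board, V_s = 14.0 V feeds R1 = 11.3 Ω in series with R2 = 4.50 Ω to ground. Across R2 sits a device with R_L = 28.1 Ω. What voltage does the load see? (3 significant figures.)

R2 ‖ R_L = (4.50 × 28.1)/(4.50 + 28.1) = 3.879 Ω.
Now apply the divider: V_out = 14.0 × 0.2555 = 3.578 V.

V_out ≈ 3.58 V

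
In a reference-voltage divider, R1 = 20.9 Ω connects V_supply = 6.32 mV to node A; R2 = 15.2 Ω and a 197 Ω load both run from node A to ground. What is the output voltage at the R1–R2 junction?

R2 ‖ R_L = (15.2 × 197)/(15.2 + 197) = 14.11 Ω.
Then V_out = V_supply · R2'/(R1 + R2') = 6.32 × 14.11/35.01 = 2.547 mV.
(Unloaded it would be 2.66 mV; the load pulls it down.)

V_out ≈ 2.55 mV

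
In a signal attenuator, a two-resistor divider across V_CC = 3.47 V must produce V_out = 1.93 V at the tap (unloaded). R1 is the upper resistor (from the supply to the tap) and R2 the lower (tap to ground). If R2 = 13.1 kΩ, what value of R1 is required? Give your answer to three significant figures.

Required fraction k = V_out/V_CC = 0.5562.
So R1 = R2 · (V_CC/V_out − 1) = 13.1 × (3.47/1.93 − 1) = 13.1 × 0.7979 = 10.45 kΩ.

R1 ≈ 10.5 kΩ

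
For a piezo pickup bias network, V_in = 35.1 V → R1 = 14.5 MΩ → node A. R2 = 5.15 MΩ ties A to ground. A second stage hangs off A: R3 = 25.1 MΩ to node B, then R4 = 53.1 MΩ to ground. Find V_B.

V_B ≈ 5.96 V

Looking into the second stage from A: R3 + R4 = 78.20 MΩ appears in parallel with R2.
R2 ‖ (R3+R4) = 4.832 MΩ.
V_A = 35.1 × 4.832/(14.5 + 4.832) = 8.773 V.
Stage 2 is unloaded, so V_B = V_A · R4/(R3+R4) = 8.773 × 53.1/78.20 = 5.957 V.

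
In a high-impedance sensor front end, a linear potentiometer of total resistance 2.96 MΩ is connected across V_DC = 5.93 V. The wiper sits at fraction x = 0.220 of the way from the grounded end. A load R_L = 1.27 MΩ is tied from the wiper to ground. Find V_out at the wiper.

The pot divides into 2.309 MΩ above the wiper and 0.6512 MΩ below.
(x·R_p) ‖ R_L = 0.4305 MΩ.
Loaded-divider output: V_out = 5.93 × 0.1571 = 0.9319 V.
(Unloaded: V_out = x·V_DC = 1.30 V.)

V_out ≈ 0.932 V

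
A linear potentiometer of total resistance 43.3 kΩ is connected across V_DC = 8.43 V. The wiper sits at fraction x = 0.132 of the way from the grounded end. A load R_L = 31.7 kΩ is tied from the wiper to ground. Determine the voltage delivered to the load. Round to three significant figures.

V_out ≈ 0.962 V

Lower segment x·R_p = 5.716 kΩ; upper segment (1−x)·R_p = 37.58 kΩ.
Lower segment in parallel with the load: 5.716 ‖ 31.7 = 4.842 kΩ.
Then V_out = V_DC · 4.842/(37.58 + 4.842) = 0.9622 V.
(Unloaded: V_out = x·V_DC = 1.11 V.)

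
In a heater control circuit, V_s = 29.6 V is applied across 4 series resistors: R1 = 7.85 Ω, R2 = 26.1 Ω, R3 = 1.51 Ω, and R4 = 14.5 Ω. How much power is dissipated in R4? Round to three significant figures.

P ≈ 5.09 W

ΣR = 49.96 Ω → I = 29.6/49.96 = 0.5925 A.
P(R4) = I²·R4 = (0.5925)² × 14.5 = 5.090 W.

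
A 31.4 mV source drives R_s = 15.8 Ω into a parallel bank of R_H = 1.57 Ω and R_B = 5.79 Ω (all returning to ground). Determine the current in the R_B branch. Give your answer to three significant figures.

I ≈ 0.393 mA

Combine the parallel branches: R_p = (1/1.57 + 1/5.79)⁻¹ = 1.235 Ω.
Node voltage V_A = V_supply · R_p/(R_s + R_p) = 31.4 × 0.07250 = 2.277 mV.
I(R_B) = V_A / R_B = 2.277/5.79 = 0.3932 mA.
(Equivalently: I_total = 1.843 mA, then current-divider fraction G_k/ΣG = 0.2133.)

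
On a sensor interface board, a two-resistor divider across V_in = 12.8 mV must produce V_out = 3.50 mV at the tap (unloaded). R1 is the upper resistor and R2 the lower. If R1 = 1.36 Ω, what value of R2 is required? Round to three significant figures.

Required fraction k = V_out/V_in = 0.2734.
So R2 = R1 · V_out/(V_in − V_out) = 1.36 × 3.50/(12.8 − 3.50) = 1.36 × 0.3763 = 0.5118 Ω.

R2 ≈ 0.512 Ω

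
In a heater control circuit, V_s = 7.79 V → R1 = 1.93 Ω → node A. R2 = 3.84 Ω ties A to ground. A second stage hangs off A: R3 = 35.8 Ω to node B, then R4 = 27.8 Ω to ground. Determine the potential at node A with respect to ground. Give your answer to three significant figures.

V_A ≈ 5.08 V

Looking into the second stage from A: R3 + R4 = 63.60 Ω appears in parallel with R2.
Effective lower resistance at A: R2 ‖ 63.60 = 3.621 Ω.
First divider: V_A = V_s · 3.621/(1.93 + 3.621) = 5.082 V.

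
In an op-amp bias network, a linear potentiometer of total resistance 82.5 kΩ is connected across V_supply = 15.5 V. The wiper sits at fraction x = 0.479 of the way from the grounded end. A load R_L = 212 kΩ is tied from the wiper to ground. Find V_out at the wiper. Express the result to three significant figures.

Lower segment x·R_p = 39.52 kΩ; upper segment (1−x)·R_p = 42.98 kΩ.
(x·R_p) ‖ R_L = 33.31 kΩ.
V_out = 15.5 × 33.31/(42.98 + 33.31) = 6.767 V.
(Unloaded: V_out = x·V_supply = 7.42 V.)

V_out ≈ 6.77 V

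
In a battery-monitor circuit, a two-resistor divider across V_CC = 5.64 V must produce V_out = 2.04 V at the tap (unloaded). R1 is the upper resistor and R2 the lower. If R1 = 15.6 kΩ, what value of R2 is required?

R2 ≈ 8.84 kΩ

Required fraction k = V_out/V_CC = 0.3617.
Rearranging, R2 = R1·k/(1−k) = 15.6 × 0.5667 = 8.840 kΩ.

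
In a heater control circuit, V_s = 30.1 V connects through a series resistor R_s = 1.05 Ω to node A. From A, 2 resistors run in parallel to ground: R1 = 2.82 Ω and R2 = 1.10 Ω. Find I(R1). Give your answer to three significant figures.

I ≈ 4.59 A

Combine the parallel branches: R_p = (1/2.82 + 1/1.10)⁻¹ = 0.7913 Ω.
V_A = 30.1 × 0.7913/1.841 = 12.94 V.
Branch current I = V_A/R1 = 12.94/2.82 = 4.587 A.
(Equivalently: I_total = 16.35 A, then current-divider fraction G_k/ΣG = 0.2806.)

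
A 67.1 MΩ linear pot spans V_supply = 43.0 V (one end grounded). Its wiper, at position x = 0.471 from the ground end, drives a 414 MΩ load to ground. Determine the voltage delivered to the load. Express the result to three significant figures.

Lower segment x·R_p = 31.60 MΩ; upper segment (1−x)·R_p = 35.50 MΩ.
R_L loads the lower segment: effective lower R = 29.36 MΩ.
V_out = 43.0 × 29.36/(35.50 + 29.36) = 19.47 V.

V_out ≈ 19.5 V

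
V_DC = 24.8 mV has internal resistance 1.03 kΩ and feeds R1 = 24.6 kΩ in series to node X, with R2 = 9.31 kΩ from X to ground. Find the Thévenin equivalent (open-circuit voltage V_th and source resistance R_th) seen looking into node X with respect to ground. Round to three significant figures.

V_th ≈ 6.61 mV, R_th ≈ 6.83 kΩ

R1' = 1.03 + 24.6 = 25.63 kΩ (source resistance + R1).
V_th is the unloaded tap voltage: V_DC · R2/(R1'+R2) = 24.8 × 0.2665 = 6.608 mV.
With V_DC suppressed (replaced by a short), R_th = R1' ‖ R2 = (25.63 × 9.31)/(25.63 + 9.31) = 6.829 kΩ.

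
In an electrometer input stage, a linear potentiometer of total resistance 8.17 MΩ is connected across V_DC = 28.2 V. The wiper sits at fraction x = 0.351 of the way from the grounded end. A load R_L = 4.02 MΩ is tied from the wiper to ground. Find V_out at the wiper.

V_out ≈ 6.77 V

Split the track: R_lower = x·R_p = 2.868 MΩ, R_upper = (1−x)·R_p = 5.302 MΩ.
(x·R_p) ‖ R_L = 1.674 MΩ.
V_out = 28.2 × 1.674/(5.302 + 1.674) = 6.766 V.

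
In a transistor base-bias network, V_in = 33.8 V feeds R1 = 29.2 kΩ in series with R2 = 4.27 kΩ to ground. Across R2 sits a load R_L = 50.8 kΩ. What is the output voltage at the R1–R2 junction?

The load sits in parallel with R2, giving an effective lower resistance R2' = R2·R_L/(R2+R_L) = 3.939 kΩ.
Voltage divider with the loaded lower leg: V_out = 33.8 × 3.939/(29.2 + 3.939) = 33.8 × 0.1189 = 4.017 V.

V_out ≈ 4.02 V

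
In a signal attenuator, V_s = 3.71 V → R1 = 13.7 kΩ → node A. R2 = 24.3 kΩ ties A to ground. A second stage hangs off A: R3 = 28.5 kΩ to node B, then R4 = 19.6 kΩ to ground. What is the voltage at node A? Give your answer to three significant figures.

Node A sees R2 in parallel with the series input of stage 2, R3 + R4 = 48.10 kΩ.
Effective lower resistance at A: R2 ‖ 48.10 = 16.14 kΩ.
So V_A = 3.71 × 0.5409 = 2.007 V.

V_A ≈ 2.01 V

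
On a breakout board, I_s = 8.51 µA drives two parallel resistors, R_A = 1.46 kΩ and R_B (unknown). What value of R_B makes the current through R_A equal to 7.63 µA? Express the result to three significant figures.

The fraction through R_A equals R_B/(R_A+R_B).
With f = 0.8966, R_B = R_A · f/(1−f) = 1.46 × 8.670 = 12.66 kΩ.

R_B ≈ 12.7 kΩ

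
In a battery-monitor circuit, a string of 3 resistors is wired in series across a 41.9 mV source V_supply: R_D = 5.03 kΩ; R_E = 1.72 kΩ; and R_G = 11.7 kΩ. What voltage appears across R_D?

Total series resistance ΣR = 5.03 + 1.72 + 11.7 = 18.45 kΩ.
V = V_supply · R/ΣR = 41.9 × 0.2726 = 11.42 mV.

V ≈ 11.4 mV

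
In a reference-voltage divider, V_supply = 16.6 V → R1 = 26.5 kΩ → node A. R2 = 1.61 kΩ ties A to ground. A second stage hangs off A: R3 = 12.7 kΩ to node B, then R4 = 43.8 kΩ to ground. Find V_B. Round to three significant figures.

Looking into the second stage from A: R3 + R4 = 56.50 kΩ appears in parallel with R2.
R2 ‖ (R3+R4) = 1.565 kΩ.
So V_A = 16.6 × 0.05578 = 0.9259 V.
V_B = V_A × 0.7752 = 0.7178 V.

V_B ≈ 0.718 V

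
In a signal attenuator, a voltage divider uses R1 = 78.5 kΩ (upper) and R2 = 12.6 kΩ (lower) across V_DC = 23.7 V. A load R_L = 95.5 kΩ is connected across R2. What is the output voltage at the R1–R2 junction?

R2 ‖ R_L = (12.6 × 95.5)/(12.6 + 95.5) = 11.13 kΩ.
Voltage divider with the loaded lower leg: V_out = 23.7 × 11.13/(78.5 + 11.13) = 23.7 × 0.1242 = 2.943 V.

V_out ≈ 2.94 V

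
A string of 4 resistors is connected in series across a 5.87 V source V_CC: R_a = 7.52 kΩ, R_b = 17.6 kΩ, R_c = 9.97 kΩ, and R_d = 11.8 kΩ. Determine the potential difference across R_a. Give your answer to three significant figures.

Total series resistance ΣR = 7.52 + 17.6 + 9.97 + 11.8 = 46.89 kΩ.
V = V_CC · R/ΣR = 5.87 × 0.1604 = 0.9414 V.

V ≈ 0.941 V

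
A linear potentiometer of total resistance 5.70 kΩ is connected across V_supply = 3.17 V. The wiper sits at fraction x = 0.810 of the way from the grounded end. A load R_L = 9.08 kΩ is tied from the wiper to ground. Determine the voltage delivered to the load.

V_out ≈ 2.34 V

The pot divides into 1.083 kΩ above the wiper and 4.617 kΩ below.
(x·R_p) ‖ R_L = 3.061 kΩ.
Then V_out = V_supply · 3.061/(1.083 + 3.061) = 2.341 V.
(Unloaded: V_out = x·V_supply = 2.57 V.)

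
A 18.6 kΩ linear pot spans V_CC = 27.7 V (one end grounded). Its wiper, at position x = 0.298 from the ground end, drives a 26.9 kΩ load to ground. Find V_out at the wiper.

V_out ≈ 7.21 V

Lower segment x·R_p = 5.543 kΩ; upper segment (1−x)·R_p = 13.06 kΩ.
R_L loads the lower segment: effective lower R = 4.596 kΩ.
V_out = 27.7 × 4.596/(13.06 + 4.596) = 7.211 V.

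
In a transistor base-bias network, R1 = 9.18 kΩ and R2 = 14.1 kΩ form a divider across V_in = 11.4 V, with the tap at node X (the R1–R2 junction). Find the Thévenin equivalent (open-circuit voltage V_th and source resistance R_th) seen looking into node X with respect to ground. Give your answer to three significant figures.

V_th ≈ 6.90 V, R_th ≈ 5.56 kΩ

V_th is the unloaded tap voltage: V_in · R2/(R1+R2) = 11.4 × 0.6057 = 6.905 V.
Looking into X with the source shorted: R_th = R1·R2/(R1+R2) = 9.180 × 14.1/23.28 = 5.560 kΩ.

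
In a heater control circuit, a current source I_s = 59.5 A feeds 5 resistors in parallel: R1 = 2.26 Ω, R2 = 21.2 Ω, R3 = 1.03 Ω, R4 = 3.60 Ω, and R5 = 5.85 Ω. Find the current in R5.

ΣG = 1/2.26 + 1/21.2 + 1/1.03 + 1/3.60 + 1/5.85 = 1.909.
By the current-divider rule, I = I_s · G_k/ΣG = 59.5 × 0.08953 = 5.327 A.

I ≈ 5.33 A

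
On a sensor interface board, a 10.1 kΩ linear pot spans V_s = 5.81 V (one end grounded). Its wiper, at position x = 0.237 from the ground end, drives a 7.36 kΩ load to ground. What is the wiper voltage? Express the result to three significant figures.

Split the track: R_lower = x·R_p = 2.394 kΩ, R_upper = (1−x)·R_p = 7.706 kΩ.
R_L loads the lower segment: effective lower R = 1.806 kΩ.
Loaded-divider output: V_out = 5.81 × 0.1899 = 1.103 V.
(Unloaded: V_out = x·V_s = 1.38 V.)

V_out ≈ 1.10 V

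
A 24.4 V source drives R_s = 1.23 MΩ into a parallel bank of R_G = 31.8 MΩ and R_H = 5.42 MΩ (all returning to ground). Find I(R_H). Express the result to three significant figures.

Equivalent of the parallel group: R_p = 4.631 MΩ.
V_A by voltage divider: V_A = 24.4 × 4.631/(1.23 + 4.631) = 19.28 V.
I(R_H) = V_A / R_H = 19.28/5.42 = 3.557 µA.

I ≈ 3.56 µA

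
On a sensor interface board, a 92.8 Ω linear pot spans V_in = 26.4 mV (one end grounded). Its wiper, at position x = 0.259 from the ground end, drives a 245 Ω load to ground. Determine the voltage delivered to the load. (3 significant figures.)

V_out ≈ 6.37 mV

Split the track: R_lower = x·R_p = 24.04 Ω, R_upper = (1−x)·R_p = 68.76 Ω.
(x·R_p) ‖ R_L = 21.89 Ω.
Loaded-divider output: V_out = 26.4 × 0.2414 = 6.374 mV.
(Unloaded: V_out = x·V_in = 6.84 mV.)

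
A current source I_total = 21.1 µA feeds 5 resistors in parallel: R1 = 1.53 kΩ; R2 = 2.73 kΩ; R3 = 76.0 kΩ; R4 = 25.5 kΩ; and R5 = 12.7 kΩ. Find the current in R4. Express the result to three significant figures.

Conductances: ΣG = 1/1.53 + 1/2.73 + 1/76.0 + 1/25.5 + 1/12.7 = 1.151 (1/kΩ).
Current divider: I(R4) = I_total · G_k/ΣG = 21.1 × (0.03922/1.151) = 21.1 × 0.03407 = 0.7189 µA.

I ≈ 0.719 µA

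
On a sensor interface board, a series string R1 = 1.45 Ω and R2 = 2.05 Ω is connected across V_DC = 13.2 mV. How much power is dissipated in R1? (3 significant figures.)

Series current I = V_DC/ΣR = 13.2/3.500 = 3.771 mA.
P = I²R = 14.22 × 1.45 = 20.62 µW.

P ≈ 20.6 µW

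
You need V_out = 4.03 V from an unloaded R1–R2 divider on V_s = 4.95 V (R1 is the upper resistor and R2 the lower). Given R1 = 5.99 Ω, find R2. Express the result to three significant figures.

Required fraction k = V_out/V_s = 0.8141.
So R2 = R1 · V_out/(V_s − V_out) = 5.99 × 4.03/(4.95 − 4.03) = 5.99 × 4.380 = 26.24 Ω.

R2 ≈ 26.2 Ω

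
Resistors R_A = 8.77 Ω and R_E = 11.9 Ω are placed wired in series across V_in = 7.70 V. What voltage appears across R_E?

V ≈ 4.43 V

Series total: ΣR = 8.77 + 11.9 = 20.67 Ω.
By the voltage-divider rule, V = 7.70 × 11.90/20.67 = 4.433 V.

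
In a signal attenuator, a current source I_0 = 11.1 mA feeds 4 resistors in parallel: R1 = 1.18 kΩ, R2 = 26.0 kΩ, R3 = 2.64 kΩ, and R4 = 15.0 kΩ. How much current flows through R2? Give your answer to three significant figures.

I ≈ 0.321 mA

Conductances: ΣG = 1/1.18 + 1/26.0 + 1/2.64 + 1/15.0 = 1.331 (1/kΩ).
Current divider: I(R2) = I_0 · G_k/ΣG = 11.1 × (0.03846/1.331) = 11.1 × 0.02889 = 0.3207 mA.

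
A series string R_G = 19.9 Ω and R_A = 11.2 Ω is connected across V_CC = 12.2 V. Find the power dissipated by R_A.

ΣR = 31.10 Ω → I = 12.2/31.10 = 0.3923 A.
V(R_A) = I·R = 4.394 V; P = V·I = 4.394 × 0.3923 = 1.724 W.

P ≈ 1.72 W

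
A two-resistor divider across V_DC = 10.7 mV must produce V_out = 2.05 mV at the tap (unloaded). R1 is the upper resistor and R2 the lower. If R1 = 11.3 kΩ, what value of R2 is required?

The divider ratio is R2/(R1+R2) = 2.05/10.7 = 0.1916.
Rearranging, R2 = R1·k/(1−k) = 11.3 × 0.2370 = 2.678 kΩ.

R2 ≈ 2.68 kΩ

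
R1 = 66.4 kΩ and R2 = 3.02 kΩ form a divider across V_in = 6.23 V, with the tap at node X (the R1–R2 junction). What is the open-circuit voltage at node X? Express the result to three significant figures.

V_th is the unloaded tap voltage: V_in · R2/(R1+R2) = 6.23 × 0.04350 = 0.2710 V.

V_th ≈ 0.271 V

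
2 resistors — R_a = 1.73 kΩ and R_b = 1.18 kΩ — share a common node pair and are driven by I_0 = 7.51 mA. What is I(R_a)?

I ≈ 3.05 mA

With just two branches, the current splits inversely with resistance.
I(R_a) = 7.51 × 1.18/(1.73 + 1.18) = 7.51 × 0.4055 = 3.045 mA.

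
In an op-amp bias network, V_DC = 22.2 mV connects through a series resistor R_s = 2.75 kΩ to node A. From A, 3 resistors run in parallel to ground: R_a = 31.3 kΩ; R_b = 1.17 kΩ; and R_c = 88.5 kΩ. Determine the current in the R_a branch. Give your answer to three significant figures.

I ≈ 0.204 µA

Equivalent of the parallel group: R_p = 1.114 kΩ.
V_A by voltage divider: V_A = 22.2 × 1.114/(2.75 + 1.114) = 6.399 mV.
I(R_a) = V_A / R_a = 6.399/31.3 = 0.2044 µA.
(Check via current divider: I_total = 5.746 µA; share G_k/ΣG = 0.03558 → same result.)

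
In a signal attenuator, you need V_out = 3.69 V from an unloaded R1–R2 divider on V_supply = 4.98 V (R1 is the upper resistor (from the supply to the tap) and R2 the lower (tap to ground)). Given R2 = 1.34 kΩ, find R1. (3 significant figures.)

R1 ≈ 0.468 kΩ

V_out/V_supply = R2/(R1+R2) = 0.7410.
Rearranging, R1 = R2·(1−k)/k = 1.34 × 0.3496 = 0.4685 kΩ.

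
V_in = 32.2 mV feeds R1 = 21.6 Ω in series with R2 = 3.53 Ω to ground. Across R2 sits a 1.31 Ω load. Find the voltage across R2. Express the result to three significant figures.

V_out ≈ 1.36 mV

R2 ‖ R_L = (3.53 × 1.31)/(3.53 + 1.31) = 0.9554 Ω.
Now apply the divider: V_out = 32.2 × 0.04236 = 1.364 mV.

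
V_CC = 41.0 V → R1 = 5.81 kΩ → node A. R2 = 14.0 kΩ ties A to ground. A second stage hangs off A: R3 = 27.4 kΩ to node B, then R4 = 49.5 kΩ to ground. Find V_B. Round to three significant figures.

Node A sees R2 in parallel with the series input of stage 2, R3 + R4 = 76.90 kΩ.
R2 ‖ (R3+R4) = 11.84 kΩ.
First divider: V_A = V_CC · 11.84/(5.81 + 11.84) = 27.51 V.
Then the unloaded second divider: V_B = V_A × R4/(R3+R4) = 27.51 × 0.6437 = 17.71 V.

V_B ≈ 17.7 V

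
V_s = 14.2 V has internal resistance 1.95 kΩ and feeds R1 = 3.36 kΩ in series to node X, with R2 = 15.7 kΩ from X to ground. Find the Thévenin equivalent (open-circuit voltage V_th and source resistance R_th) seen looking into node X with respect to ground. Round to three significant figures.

R1' = 1.95 + 3.36 = 5.310 kΩ (source resistance + R1).
With X open, the divider is unloaded: V_th = 14.2 × 15.7/21.01 = 10.61 V.
Looking into X with the source shorted: R_th = R1'·R2/(R1'+R2) = 5.310 × 15.7/21.01 = 3.968 kΩ.

V_th ≈ 10.6 V, R_th ≈ 3.97 kΩ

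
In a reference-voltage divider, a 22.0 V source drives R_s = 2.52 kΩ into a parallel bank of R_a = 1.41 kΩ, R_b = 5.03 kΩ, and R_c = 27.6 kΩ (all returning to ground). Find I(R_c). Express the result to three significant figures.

Equivalent of the parallel group: R_p = 1.059 kΩ.
Node voltage V_A = V_CC · R_p/(R_s + R_p) = 22.0 × 0.2959 = 6.510 V.
Branch current I = V_A/R_c = 6.510/27.6 = 0.2359 mA.
(Equivalently: I_total = 6.147 mA, then current-divider fraction G_k/ΣG = 0.03837.)

I ≈ 0.236 mA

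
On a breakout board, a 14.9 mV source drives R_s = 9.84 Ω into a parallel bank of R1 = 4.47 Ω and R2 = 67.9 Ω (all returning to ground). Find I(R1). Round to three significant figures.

I ≈ 0.996 mA

Combine the parallel branches: R_p = (1/4.47 + 1/67.9)⁻¹ = 4.194 Ω.
V_A by voltage divider: V_A = 14.9 × 4.194/(9.84 + 4.194) = 4.453 mV.
Branch current I = V_A/R1 = 4.453/4.47 = 0.9961 mA.
(Equivalently: I_total = 1.062 mA, then current-divider fraction G_k/ΣG = 0.9382.)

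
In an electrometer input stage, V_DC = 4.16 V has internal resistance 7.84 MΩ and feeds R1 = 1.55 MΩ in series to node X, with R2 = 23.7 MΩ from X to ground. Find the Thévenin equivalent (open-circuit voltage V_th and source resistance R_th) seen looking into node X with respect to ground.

V_th ≈ 2.98 V, R_th ≈ 6.73 MΩ

R1' = 7.84 + 1.55 = 9.390 MΩ (source resistance + R1).
Open-circuit (no load on X): V_th = V_DC · R2/(R1' + R2) = 4.16 × 23.7/(9.390 + 23.7) = 2.980 V.
Looking into X with the source shorted: R_th = R1'·R2/(R1'+R2) = 9.390 × 23.7/33.09 = 6.725 MΩ.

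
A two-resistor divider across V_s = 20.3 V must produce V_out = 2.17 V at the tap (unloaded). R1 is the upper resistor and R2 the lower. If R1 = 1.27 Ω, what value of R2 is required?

Required fraction k = V_out/V_s = 0.1069.
R2 = R1 · 0.1069/(1 − 0.1069) = 0.1520 Ω.

R2 ≈ 0.152 Ω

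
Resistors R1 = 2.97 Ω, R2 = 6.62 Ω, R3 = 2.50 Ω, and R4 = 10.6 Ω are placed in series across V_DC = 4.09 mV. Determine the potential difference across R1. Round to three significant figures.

V ≈ 0.535 mV

ΣR = 2.97 + 6.62 + 2.50 + 10.6 = 22.69 Ω.
By the voltage-divider rule, V = 4.09 × 2.970/22.69 = 0.5354 mV.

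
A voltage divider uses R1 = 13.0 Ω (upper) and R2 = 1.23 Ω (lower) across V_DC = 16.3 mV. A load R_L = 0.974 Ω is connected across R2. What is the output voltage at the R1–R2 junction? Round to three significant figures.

The load sits in parallel with R2, giving an effective lower resistance R2' = R2·R_L/(R2+R_L) = 0.5436 Ω.
Then V_out = V_DC · R2'/(R1 + R2') = 16.3 × 0.5436/13.54 = 0.6542 mV.
(Unloaded it would be 1.41 mV; the load pulls it down.)

V_out ≈ 0.654 mV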